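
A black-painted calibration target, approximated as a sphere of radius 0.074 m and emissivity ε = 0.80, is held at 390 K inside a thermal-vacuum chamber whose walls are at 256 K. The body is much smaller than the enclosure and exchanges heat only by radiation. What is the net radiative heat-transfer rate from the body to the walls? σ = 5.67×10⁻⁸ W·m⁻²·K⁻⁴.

P_net ≈ 58.8 W

For a small grey body in a large enclosure: P_net = εσA(T_body⁴ − T_wall⁴).
A = 4πr² = 0.06881 m²; T_body⁴ − T_wall⁴ = 2.313×10¹⁰ − 4.295×10⁹ = 1.884×10¹⁰ K⁴.
|P_net| = 0.80·5.67×10⁻⁸·0.06881·1.884×10¹⁰.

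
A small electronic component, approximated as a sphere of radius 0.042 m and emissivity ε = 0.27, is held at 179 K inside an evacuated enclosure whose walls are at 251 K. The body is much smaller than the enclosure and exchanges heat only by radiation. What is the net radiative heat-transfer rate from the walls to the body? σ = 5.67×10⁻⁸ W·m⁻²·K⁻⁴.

P_net ≈ 0.999 W

For a small grey body in a large enclosure: P_net = εσA(T_body⁴ − T_wall⁴).
A = 4πr² = 0.02217 m²; T_body⁴ − T_wall⁴ = 1.027×10⁹ − 3.969×10⁹ = -2.943×10⁹ K⁴.
|P_net| = 0.27·5.67×10⁻⁸·0.02217·2.943×10⁹.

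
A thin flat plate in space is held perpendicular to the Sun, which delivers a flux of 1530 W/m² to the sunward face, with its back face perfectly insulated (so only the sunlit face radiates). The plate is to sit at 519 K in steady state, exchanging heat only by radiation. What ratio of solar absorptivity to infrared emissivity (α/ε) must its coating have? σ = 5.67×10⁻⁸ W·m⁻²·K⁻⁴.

Balance: αS·A = εσ·1A·T⁴ ⇒ α/ε = σT⁴/S.
α/ε = 5.67×10⁻⁸·(519)⁴/1530 = 5.67×10⁻⁸·7.256×10¹⁰/1530.

α/ε ≈ 2.69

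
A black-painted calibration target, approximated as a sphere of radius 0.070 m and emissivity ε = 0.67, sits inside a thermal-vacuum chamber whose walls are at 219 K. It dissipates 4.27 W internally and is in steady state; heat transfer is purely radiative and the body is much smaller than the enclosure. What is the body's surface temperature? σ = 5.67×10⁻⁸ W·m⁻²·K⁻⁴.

For a small grey body in a large enclosure, net radiated power = εσA(T⁴ − T_w⁴).
Steady state: P = εσA(T⁴ − T_w⁴) with A = 4πr² = 0.06158 m².
T⁴ = P/(εσA) + T_w⁴ = 4.27/(0.67·5.67×10⁻⁸·0.06158) + (219)⁴
    = 1.825×10⁹ + 2.300×10⁹ = 4.126×10⁹ K⁴.

T ≈ 253 K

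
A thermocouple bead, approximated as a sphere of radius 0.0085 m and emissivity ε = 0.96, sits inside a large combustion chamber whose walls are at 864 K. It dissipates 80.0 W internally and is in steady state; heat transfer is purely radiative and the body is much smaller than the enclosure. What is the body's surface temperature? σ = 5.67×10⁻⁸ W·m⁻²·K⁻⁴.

T ≈ 1210 K

For a small grey body in a large enclosure, net radiated power = εσA(T⁴ − T_w⁴).
Steady state: P = εσA(T⁴ − T_w⁴) with A = 4πr² = 9.079×10⁻⁴ m².
T⁴ = P/(εσA) + T_w⁴ = 80.0/(0.96·5.67×10⁻⁸·9.079×10⁻⁴) + (864)⁴
    = 1.619×10¹² + 5.573×10¹¹ = 2.176×10¹² K⁴.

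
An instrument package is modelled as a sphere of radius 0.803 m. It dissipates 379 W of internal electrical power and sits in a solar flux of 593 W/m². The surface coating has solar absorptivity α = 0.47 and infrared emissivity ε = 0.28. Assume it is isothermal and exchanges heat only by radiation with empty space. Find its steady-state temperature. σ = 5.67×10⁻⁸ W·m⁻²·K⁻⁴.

At steady state, absorbed solar power + internal power = radiated power.
Absorbed: α·S·A_cross = 0.47·593·2.026 = 564.6 W (cross-section πr²).
Total input = 564.6 + 379 = 943.6 W.
Radiated: εσ·A_surf·T⁴ with A_surf = 4πr² = 8.103 m².
T⁴ = 943.6/(0.28·5.67×10⁻⁸·8.103) = 7.335×10⁹ K⁴.

T ≈ 293 K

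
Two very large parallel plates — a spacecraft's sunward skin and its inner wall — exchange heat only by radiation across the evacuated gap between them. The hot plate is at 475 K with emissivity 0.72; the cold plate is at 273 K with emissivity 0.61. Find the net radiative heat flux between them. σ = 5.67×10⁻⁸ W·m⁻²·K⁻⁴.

For two infinite grey parallel plates, q = σ(T₁⁴ − T₂⁴)/(1/ε₁ + 1/ε₂ − 1).
T₁⁴ − T₂⁴ = 5.091×10¹⁰ − 5.555×10⁹ = 4.535×10¹⁰ K⁴.
1/ε₁ + 1/ε₂ − 1 = 1.389 + 1.639 − 1 = 2.028.
q = 5.67×10⁻⁸ × 4.535×10¹⁰ / 2.028.

q ≈ 1270 W/m²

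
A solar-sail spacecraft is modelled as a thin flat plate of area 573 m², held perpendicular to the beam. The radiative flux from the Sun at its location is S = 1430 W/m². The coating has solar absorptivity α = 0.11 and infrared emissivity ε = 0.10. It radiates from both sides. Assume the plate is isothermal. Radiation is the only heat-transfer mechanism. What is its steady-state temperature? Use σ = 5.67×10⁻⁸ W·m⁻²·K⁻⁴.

At equilibrium, absorbed power = emitted power.
Absorbing cross-section = A = 573.0 m²; emitting surface = 2A = 1146 m² (ratio 2).
αS·A_cross = εσ·A_surf·T⁴  ⇒  T⁴ = αS/(ε·2σ).
T⁴ = 0.110·1430/(0.10·2·5.67×10⁻⁸) = 1.387×10¹⁰ K⁴.
T = (1.387×10¹⁰)^(1/4).

T ≈ 343 K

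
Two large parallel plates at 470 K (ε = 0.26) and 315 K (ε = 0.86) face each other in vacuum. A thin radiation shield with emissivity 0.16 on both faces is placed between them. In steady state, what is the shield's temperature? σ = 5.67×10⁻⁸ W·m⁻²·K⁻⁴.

T_s ≈ 401 K

In steady state the net flux on the hot side equals that on the cold side.
σ(T₁⁴−T_s⁴)/D₁ = σ(T_s⁴−T₂⁴)/D₂, with D₁ = 1/ε₁+1/ε_s−1 = 9.096, D₂ = 1/ε_s+1/ε₂−1 = 6.413.
Solve for T_s⁴: T_s⁴ = (D₂·T₁⁴ + D₁·T₂⁴)/(D₁+D₂) = 2.595×10¹⁰ K⁴.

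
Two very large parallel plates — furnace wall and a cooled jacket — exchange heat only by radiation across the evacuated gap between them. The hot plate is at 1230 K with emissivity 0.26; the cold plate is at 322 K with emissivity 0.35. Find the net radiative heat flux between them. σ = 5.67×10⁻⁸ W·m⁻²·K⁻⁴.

q ≈ 22600 W/m²

For two infinite grey parallel plates, q = σ(T₁⁴ − T₂⁴)/(1/ε₁ + 1/ε₂ − 1).
T₁⁴ − T₂⁴ = 2.289×10¹² − 1.075×10¹⁰ = 2.278×10¹² K⁴.
1/ε₁ + 1/ε₂ − 1 = 3.846 + 2.857 − 1 = 5.703.
q = 5.67×10⁻⁸ × 2.278×10¹² / 5.703.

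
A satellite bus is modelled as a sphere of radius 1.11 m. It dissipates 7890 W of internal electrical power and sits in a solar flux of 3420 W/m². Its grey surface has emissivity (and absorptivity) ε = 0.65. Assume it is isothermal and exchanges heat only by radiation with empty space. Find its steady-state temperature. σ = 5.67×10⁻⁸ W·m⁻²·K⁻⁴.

At steady state, absorbed solar power + internal power = radiated power.
Absorbed: α·S·A_cross = 0.65·3420·3.871 = 8605 W (cross-section πr²).
Total input = 8605 + 7890 = 16490 W.
Radiated: εσ·A_surf·T⁴ with A_surf = 4πr² = 15.48 m².
T⁴ = 16490/(0.65·5.67×10⁻⁸·15.48) = 2.891×10¹⁰ K⁴.

T ≈ 412 K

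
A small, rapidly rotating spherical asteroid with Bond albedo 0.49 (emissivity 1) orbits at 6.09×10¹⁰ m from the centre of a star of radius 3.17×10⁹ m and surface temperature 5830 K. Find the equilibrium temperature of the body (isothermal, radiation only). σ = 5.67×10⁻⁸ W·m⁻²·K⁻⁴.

The star's surface emits σT_*⁴; at distance d the flux is S = σT_*⁴(R_*/d)².
S = 5.67×10⁻⁸·(5830)⁴·(3.17×10⁹/6.09×10¹⁰)² = 1.775×10⁵ W/m².
For an isothermal sphere T⁴ = (1−a)S/(4σ) = 3.991×10¹¹ K⁴.

T ≈ 795 K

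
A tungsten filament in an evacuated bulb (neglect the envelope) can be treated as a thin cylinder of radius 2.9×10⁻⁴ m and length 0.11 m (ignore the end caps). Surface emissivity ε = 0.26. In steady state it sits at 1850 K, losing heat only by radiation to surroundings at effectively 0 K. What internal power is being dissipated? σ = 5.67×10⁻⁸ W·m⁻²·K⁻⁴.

Steady state: P = εσA T⁴.
A = 2πrL = 2.004×10⁻⁴ m²; T⁴ = (1850)⁴ = 1.171×10¹³ K⁴.
P = 0.26 × 5.67×10⁻⁸ × 2.004×10⁻⁴ × 1.171×10¹³.

P ≈ 34.6 W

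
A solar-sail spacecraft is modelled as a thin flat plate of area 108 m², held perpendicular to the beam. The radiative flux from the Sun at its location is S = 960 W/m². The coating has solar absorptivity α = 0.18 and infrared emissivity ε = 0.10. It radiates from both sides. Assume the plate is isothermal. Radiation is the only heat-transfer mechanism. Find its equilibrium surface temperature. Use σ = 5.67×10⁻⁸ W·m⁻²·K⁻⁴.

At equilibrium, absorbed power = emitted power.
Absorbing cross-section = A = 108.0 m²; emitting surface = 2A = 216.0 m² (ratio 2).
αS·A_cross = εσ·A_surf·T⁴  ⇒  T⁴ = αS/(ε·2σ).
T⁴ = 0.180·960/(0.10·2·5.67×10⁻⁸) = 1.524×10¹⁰ K⁴.
T = (1.524×10¹⁰)^(1/4).

T ≈ 351 K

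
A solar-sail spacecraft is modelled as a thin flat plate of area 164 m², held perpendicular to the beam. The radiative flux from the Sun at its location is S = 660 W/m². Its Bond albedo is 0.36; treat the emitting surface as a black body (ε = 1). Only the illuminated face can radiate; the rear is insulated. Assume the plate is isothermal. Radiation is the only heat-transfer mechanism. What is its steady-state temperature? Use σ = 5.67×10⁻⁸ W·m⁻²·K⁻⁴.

At equilibrium, absorbed power = emitted power.
Absorbing cross-section = A = 164.0 m²; emitting surface = A = 164.0 m² (ratio 1).
(1−a)S·A_cross = εσ·A_surf·T⁴  ⇒  T⁴ = (1−a)S/(1σ).
T⁴ = 0.640·660/(1·5.67×10⁻⁸) = 7.450×10⁹ K⁴.
T = (7.450×10⁹)^(1/4).

T ≈ 294 K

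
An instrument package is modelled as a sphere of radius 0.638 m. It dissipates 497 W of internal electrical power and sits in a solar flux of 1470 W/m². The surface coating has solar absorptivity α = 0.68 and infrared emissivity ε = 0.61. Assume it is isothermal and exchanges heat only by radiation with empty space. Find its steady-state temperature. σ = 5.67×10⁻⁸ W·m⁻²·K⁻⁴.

T ≈ 317 K

At steady state, absorbed solar power + internal power = radiated power.
Absorbed: α·S·A_cross = 0.68·1470·1.279 = 1278 W (cross-section πr²).
Total input = 1278 + 497 = 1775 W.
Radiated: εσ·A_surf·T⁴ with A_surf = 4πr² = 5.115 m².
T⁴ = 1775/(0.61·5.67×10⁻⁸·5.115) = 1.003×10¹⁰ K⁴.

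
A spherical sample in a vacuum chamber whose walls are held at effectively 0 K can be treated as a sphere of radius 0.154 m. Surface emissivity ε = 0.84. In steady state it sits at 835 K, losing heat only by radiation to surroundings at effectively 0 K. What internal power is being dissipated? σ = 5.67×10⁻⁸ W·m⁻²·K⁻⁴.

P ≈ 6900 W

Steady state: P = εσA T⁴.
A = 4πr² = 0.2980 m²; T⁴ = (835)⁴ = 4.861×10¹¹ K⁴.
P = 0.84 × 5.67×10⁻⁸ × 0.2980 × 4.861×10¹¹.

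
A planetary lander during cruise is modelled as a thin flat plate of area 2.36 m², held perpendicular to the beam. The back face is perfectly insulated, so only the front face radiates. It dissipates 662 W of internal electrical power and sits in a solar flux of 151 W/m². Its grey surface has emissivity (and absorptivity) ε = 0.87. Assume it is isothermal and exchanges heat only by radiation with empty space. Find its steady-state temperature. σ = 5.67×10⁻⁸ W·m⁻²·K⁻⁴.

At steady state, absorbed solar power + internal power = radiated power.
Absorbed: α·S·A_cross = 0.87·151·2.360 = 310.0 W (cross-section A).
Total input = 310.0 + 662 = 972.0 W.
Radiated: εσ·A_surf·T⁴ with A_surf = A = 2.360 m².
T⁴ = 972.0/(0.87·5.67×10⁻⁸·2.360) = 8.350×10⁹ K⁴.

T ≈ 302 K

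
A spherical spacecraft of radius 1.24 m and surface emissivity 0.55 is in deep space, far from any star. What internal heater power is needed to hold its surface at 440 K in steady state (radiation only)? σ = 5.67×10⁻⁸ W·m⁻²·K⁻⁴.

P = εσ·4πr²·T⁴.
4πr² = 19.32 m²; T⁴ = 3.748×10¹⁰ K⁴.
P = 0.55·5.67×10⁻⁸·19.32·3.748×10¹⁰.

P ≈ 22600 W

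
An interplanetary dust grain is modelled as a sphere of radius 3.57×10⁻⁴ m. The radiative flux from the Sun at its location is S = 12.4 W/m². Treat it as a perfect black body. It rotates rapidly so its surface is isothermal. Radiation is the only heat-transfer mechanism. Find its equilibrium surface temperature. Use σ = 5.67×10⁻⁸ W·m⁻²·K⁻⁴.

T ≈ 86.0 K

At equilibrium, absorbed power = emitted power.
Absorbing cross-section = πr² = 4.004×10⁻⁷ m²; emitting surface = 4πr² = 1.602×10⁻⁶ m² (ratio 4).
S·A_cross = εσ·A_surf·T⁴  ⇒  T⁴ = S/(4σ).
T⁴ = 1.00·12.4/(4·5.67×10⁻⁸) = 5.467×10⁷ K⁴.
T = (5.467×10⁷)^(1/4).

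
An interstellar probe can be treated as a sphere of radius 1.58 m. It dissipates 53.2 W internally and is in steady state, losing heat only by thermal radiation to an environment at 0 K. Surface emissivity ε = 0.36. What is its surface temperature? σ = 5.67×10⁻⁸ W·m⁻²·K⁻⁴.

T ≈ 95.5 K

Steady state: internal power = radiated power, P = εσA T⁴.
Radiating area A = 4πr² = 31.37 m².
T⁴ = P/(εσA) = 53.2/(0.36·5.67×10⁻⁸·31.37) = 8.308×10⁷ K⁴.
T = (8.308×10⁷)^(1/4).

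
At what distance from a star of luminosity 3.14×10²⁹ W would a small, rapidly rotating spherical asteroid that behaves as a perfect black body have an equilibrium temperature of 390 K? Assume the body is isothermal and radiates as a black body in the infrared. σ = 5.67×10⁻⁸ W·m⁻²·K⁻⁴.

For an isothermal black-emitting sphere, (1−a)S·πr² = σ·4πr²·T⁴ ⇒ S = 4σT⁴/(1−a).
S = 4·5.67×10⁻⁸·(390)⁴/1.00 = 5247 W/m².
Flux falls as S = L/(4πd²), so d = √(L/(4πS)) = √(3.14×10²⁹/(4π·5247)).

d ≈ 2.18×10¹² m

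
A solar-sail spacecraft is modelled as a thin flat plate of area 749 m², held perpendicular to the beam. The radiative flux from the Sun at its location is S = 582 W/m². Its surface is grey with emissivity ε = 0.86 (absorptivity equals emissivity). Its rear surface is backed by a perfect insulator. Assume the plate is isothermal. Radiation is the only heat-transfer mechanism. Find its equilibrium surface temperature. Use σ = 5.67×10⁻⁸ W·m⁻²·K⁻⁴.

At equilibrium, absorbed power = emitted power.
Absorbing cross-section = A = 749.0 m²; emitting surface = A = 749.0 m² (ratio 1).
εS·A_cross = εσ·A_surf·T⁴  ⇒  T⁴ = S/(1σ)   (ε cancels).
T⁴ = 582/(1·5.67×10⁻⁸) = 1.026×10¹⁰ K⁴.
T = (1.026×10¹⁰)^(1/4).

T ≈ 318 K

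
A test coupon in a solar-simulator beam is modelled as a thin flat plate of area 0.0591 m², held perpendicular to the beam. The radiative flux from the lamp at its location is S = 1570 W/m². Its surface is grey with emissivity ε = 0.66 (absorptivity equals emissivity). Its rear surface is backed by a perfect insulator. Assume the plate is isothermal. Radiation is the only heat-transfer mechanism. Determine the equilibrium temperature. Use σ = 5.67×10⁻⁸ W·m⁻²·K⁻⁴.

T ≈ 408 K

At equilibrium, absorbed power = emitted power.
Absorbing cross-section = A = 0.05910 m²; emitting surface = A = 0.05910 m² (ratio 1).
εS·A_cross = εσ·A_surf·T⁴  ⇒  T⁴ = S/(1σ)   (ε cancels).
T⁴ = 1570/(1·5.67×10⁻⁸) = 2.769×10¹⁰ K⁴.
T = (2.769×10¹⁰)^(1/4).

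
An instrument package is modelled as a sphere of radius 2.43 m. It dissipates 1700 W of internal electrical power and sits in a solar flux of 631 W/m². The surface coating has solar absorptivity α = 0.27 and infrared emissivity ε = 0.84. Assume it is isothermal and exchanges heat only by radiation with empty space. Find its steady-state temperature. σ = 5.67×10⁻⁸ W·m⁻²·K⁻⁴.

T ≈ 193 K

At steady state, absorbed solar power + internal power = radiated power.
Absorbed: α·S·A_cross = 0.27·631·18.55 = 3160 W (cross-section πr²).
Total input = 3160 + 1700 = 4860 W.
Radiated: εσ·A_surf·T⁴ with A_surf = 4πr² = 74.20 m².
T⁴ = 4860/(0.84·5.67×10⁻⁸·74.20) = 1.375×10⁹ K⁴.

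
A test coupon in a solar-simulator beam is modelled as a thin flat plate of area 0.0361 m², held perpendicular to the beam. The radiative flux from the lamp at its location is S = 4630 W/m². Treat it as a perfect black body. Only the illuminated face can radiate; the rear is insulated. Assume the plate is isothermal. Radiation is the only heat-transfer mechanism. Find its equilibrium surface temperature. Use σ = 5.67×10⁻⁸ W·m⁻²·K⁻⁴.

At equilibrium, absorbed power = emitted power.
Absorbing cross-section = A = 0.03610 m²; emitting surface = A = 0.03610 m² (ratio 1).
S·A_cross = εσ·A_surf·T⁴  ⇒  T⁴ = S/(1σ).
T⁴ = 1.00·4630/(1·5.67×10⁻⁸) = 8.166×10¹⁰ K⁴.
T = (8.166×10¹⁰)^(1/4).

T ≈ 535 K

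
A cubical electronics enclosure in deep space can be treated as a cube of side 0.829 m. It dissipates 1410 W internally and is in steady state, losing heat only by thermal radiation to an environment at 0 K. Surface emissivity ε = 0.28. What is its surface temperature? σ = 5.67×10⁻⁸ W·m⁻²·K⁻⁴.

Steady state: internal power = radiated power, P = εσA T⁴.
Radiating area A = 6L² = 4.123 m².
T⁴ = P/(εσA) = 1410/(0.28·5.67×10⁻⁸·4.123) = 2.154×10¹⁰ K⁴.
T = (2.154×10¹⁰)^(1/4).

T ≈ 383 K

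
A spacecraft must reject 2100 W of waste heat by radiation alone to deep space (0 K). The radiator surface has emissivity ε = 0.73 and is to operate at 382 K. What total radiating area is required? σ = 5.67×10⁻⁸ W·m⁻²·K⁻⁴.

P = εσA T⁴ ⇒ A = P/(εσT⁴).
T⁴ = 2.129×10¹⁰ K⁴.
A = 2100/(0.73 × 5.67×10⁻⁸ × 2.129×10¹⁰).

A ≈ 2.38 m²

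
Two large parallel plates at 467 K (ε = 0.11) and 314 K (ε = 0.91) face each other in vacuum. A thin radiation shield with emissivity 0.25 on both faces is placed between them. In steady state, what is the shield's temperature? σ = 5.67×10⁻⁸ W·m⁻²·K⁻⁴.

In steady state the net flux on the hot side equals that on the cold side.
σ(T₁⁴−T_s⁴)/D₁ = σ(T_s⁴−T₂⁴)/D₂, with D₁ = 1/ε₁+1/ε_s−1 = 12.09, D₂ = 1/ε_s+1/ε₂−1 = 4.099.
Solve for T_s⁴: T_s⁴ = (D₂·T₁⁴ + D₁·T₂⁴)/(D₁+D₂) = 1.930×10¹⁰ K⁴.

T_s ≈ 373 K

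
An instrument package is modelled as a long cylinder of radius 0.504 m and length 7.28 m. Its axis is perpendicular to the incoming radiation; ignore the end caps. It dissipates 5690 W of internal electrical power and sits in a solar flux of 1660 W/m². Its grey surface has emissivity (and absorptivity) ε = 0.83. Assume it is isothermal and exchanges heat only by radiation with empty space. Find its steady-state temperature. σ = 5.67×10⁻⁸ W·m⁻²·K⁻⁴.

At steady state, absorbed solar power + internal power = radiated power.
Absorbed: α·S·A_cross = 0.83·1660·7.338 = 10110 W (cross-section 2rL).
Total input = 10110 + 5690 = 15800 W.
Radiated: εσ·A_surf·T⁴ with A_surf = 2πrL = 23.05 m².
T⁴ = 15800/(0.83·5.67×10⁻⁸·23.05) = 1.456×10¹⁰ K⁴.

T ≈ 347 K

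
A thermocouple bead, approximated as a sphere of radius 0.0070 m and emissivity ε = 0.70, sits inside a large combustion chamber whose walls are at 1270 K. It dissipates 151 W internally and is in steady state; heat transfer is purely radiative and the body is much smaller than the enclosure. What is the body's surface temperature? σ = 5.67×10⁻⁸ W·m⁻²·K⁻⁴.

T ≈ 1720 K

For a small grey body in a large enclosure, net radiated power = εσA(T⁴ − T_w⁴).
Steady state: P = εσA(T⁴ − T_w⁴) with A = 4πr² = 6.158×10⁻⁴ m².
T⁴ = P/(εσA) + T_w⁴ = 151/(0.70·5.67×10⁻⁸·6.158×10⁻⁴) + (1270)⁴
    = 6.179×10¹² + 2.601×10¹² = 8.780×10¹² K⁴.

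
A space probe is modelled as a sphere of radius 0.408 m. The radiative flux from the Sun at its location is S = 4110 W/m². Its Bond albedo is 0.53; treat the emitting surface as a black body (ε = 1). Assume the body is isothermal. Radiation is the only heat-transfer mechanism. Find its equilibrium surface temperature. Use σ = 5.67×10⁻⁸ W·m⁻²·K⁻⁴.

At equilibrium, absorbed power = emitted power.
Absorbing cross-section = πr² = 0.5230 m²; emitting surface = 4πr² = 2.092 m² (ratio 4).
(1−a)S·A_cross = εσ·A_surf·T⁴  ⇒  T⁴ = (1−a)S/(4σ).
T⁴ = 0.470·4110/(4·5.67×10⁻⁸) = 8.517×10⁹ K⁴.
T = (8.517×10⁹)^(1/4).

T ≈ 304 K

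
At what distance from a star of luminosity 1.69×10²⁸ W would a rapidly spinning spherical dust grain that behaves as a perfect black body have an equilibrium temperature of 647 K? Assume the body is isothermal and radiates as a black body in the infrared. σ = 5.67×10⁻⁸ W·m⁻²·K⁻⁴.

d ≈ 1.84×10¹¹ m

For an isothermal black-emitting sphere, (1−a)S·πr² = σ·4πr²·T⁴ ⇒ S = 4σT⁴/(1−a).
S = 4·5.67×10⁻⁸·(647)⁴/1.00 = 39740 W/m².
Flux falls as S = L/(4πd²), so d = √(L/(4πS)) = √(1.69×10²⁸/(4π·39740)).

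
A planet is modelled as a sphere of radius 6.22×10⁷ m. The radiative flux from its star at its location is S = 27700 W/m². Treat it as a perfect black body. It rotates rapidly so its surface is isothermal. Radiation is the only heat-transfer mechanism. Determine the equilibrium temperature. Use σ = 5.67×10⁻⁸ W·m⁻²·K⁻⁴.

At equilibrium, absorbed power = emitted power.
Absorbing cross-section = πr² = 1.215×10¹⁶ m²; emitting surface = 4πr² = 4.862×10¹⁶ m² (ratio 4).
S·A_cross = εσ·A_surf·T⁴  ⇒  T⁴ = S/(4σ).
T⁴ = 1.00·27700/(4·5.67×10⁻⁸) = 1.221×10¹¹ K⁴.
T = (1.221×10¹¹)^(1/4).

T ≈ 591 K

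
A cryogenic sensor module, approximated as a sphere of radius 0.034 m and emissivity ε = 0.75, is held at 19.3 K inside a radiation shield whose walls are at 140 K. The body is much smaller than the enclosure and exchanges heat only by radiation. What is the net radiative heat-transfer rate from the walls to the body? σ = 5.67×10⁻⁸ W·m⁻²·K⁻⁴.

For a small grey body in a large enclosure: P_net = εσA(T_body⁴ − T_wall⁴).
A = 4πr² = 0.01453 m²; T_body⁴ − T_wall⁴ = 1.387×10⁵ − 3.842×10⁸ = -3.840×10⁸ K⁴.
|P_net| = 0.75·5.67×10⁻⁸·0.01453·3.840×10⁸.

P_net ≈ 0.237 W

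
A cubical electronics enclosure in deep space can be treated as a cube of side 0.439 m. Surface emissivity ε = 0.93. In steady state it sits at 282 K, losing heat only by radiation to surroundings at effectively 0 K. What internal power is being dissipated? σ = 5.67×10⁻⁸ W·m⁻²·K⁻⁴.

Steady state: P = εσA T⁴.
A = 6L² = 1.156 m²; T⁴ = (282)⁴ = 6.324×10⁹ K⁴.
P = 0.93 × 5.67×10⁻⁸ × 1.156 × 6.324×10⁹.

P ≈ 386 W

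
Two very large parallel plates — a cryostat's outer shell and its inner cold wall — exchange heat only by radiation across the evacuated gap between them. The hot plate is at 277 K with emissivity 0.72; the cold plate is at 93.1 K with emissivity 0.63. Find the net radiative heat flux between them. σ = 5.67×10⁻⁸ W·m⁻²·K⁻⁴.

For two infinite grey parallel plates, q = σ(T₁⁴ − T₂⁴)/(1/ε₁ + 1/ε₂ − 1).
T₁⁴ − T₂⁴ = 5.887×10⁹ − 7.513×10⁷ = 5.812×10⁹ K⁴.
1/ε₁ + 1/ε₂ − 1 = 1.389 + 1.587 − 1 = 1.976.
q = 5.67×10⁻⁸ × 5.812×10⁹ / 1.976.

q ≈ 167 W/m²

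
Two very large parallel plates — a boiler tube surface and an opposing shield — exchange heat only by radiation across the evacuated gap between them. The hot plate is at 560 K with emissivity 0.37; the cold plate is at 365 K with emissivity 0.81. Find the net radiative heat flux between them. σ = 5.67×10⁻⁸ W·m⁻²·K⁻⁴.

For two infinite grey parallel plates, q = σ(T₁⁴ − T₂⁴)/(1/ε₁ + 1/ε₂ − 1).
T₁⁴ − T₂⁴ = 9.834×10¹⁰ − 1.775×10¹⁰ = 8.060×10¹⁰ K⁴.
1/ε₁ + 1/ε₂ − 1 = 2.703 + 1.235 − 1 = 2.937.
q = 5.67×10⁻⁸ × 8.060×10¹⁰ / 2.937.

q ≈ 1560 W/m²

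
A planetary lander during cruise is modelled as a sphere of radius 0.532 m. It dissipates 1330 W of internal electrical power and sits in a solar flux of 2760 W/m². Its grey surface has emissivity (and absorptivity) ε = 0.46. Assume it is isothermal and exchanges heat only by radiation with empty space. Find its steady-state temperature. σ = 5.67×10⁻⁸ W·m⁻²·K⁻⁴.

T ≈ 403 K

At steady state, absorbed solar power + internal power = radiated power.
Absorbed: α·S·A_cross = 0.46·2760·0.8891 = 1129 W (cross-section πr²).
Total input = 1129 + 1330 = 2459 W.
Radiated: εσ·A_surf·T⁴ with A_surf = 4πr² = 3.557 m².
T⁴ = 2459/(0.46·5.67×10⁻⁸·3.557) = 2.651×10¹⁰ K⁴.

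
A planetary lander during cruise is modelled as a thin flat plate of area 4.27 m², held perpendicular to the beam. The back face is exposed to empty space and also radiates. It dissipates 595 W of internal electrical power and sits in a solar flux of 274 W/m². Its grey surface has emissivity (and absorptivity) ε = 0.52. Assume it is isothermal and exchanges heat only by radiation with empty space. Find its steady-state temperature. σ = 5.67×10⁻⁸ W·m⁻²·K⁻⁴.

At steady state, absorbed solar power + internal power = radiated power.
Absorbed: α·S·A_cross = 0.52·274·4.270 = 608.4 W (cross-section A).
Total input = 608.4 + 595 = 1203 W.
Radiated: εσ·A_surf·T⁴ with A_surf = 2A = 8.540 m².
T⁴ = 1203/(0.52·5.67×10⁻⁸·8.540) = 4.779×10⁹ K⁴.

T ≈ 263 K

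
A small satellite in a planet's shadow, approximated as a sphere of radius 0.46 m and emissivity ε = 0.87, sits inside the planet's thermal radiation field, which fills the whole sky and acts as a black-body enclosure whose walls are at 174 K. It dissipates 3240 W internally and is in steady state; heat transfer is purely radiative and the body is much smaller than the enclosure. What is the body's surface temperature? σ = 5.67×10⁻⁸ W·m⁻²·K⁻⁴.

For a small grey body in a large enclosure, net radiated power = εσA(T⁴ − T_w⁴).
Steady state: P = εσA(T⁴ − T_w⁴) with A = 4πr² = 2.659 m².
T⁴ = P/(εσA) + T_w⁴ = 3240/(0.87·5.67×10⁻⁸·2.659) + (174)⁴
    = 2.470×10¹⁰ + 9.166×10⁸ = 2.562×10¹⁰ K⁴.

T ≈ 400 K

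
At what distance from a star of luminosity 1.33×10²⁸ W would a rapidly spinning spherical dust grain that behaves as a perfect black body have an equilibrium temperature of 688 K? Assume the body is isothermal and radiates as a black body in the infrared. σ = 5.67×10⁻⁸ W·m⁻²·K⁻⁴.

For an isothermal black-emitting sphere, (1−a)S·πr² = σ·4πr²·T⁴ ⇒ S = 4σT⁴/(1−a).
S = 4·5.67×10⁻⁸·(688)⁴/1.00 = 50820 W/m².
Flux falls as S = L/(4πd²), so d = √(L/(4πS)) = √(1.33×10²⁸/(4π·50820)).

d ≈ 1.44×10¹¹ m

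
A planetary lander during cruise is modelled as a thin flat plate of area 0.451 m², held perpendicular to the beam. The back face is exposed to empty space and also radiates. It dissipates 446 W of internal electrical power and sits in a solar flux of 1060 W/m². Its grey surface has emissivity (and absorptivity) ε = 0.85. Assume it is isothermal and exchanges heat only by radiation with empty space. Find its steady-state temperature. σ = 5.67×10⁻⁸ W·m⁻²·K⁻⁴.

At steady state, absorbed solar power + internal power = radiated power.
Absorbed: α·S·A_cross = 0.85·1060·0.4510 = 406.4 W (cross-section A).
Total input = 406.4 + 446 = 852.4 W.
Radiated: εσ·A_surf·T⁴ with A_surf = 2A = 0.9020 m².
T⁴ = 852.4/(0.85·5.67×10⁻⁸·0.9020) = 1.961×10¹⁰ K⁴.

T ≈ 374 K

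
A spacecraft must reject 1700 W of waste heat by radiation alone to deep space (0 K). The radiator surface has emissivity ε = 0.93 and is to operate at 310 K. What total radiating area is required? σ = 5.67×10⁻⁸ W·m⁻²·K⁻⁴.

P = εσA T⁴ ⇒ A = P/(εσT⁴).
T⁴ = 9.235×10⁹ K⁴.
A = 1700/(0.93 × 5.67×10⁻⁸ × 9.235×10⁹).

A ≈ 3.49 m²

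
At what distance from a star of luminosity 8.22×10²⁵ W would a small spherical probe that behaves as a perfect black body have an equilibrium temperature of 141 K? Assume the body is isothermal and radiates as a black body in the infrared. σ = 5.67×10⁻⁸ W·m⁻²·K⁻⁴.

d ≈ 2.70×10¹¹ m

For an isothermal black-emitting sphere, (1−a)S·πr² = σ·4πr²·T⁴ ⇒ S = 4σT⁴/(1−a).
S = 4·5.67×10⁻⁸·(141)⁴/1.00 = 89.64 W/m².
Flux falls as S = L/(4πd²), so d = √(L/(4πS)) = √(8.22×10²⁵/(4π·89.64)).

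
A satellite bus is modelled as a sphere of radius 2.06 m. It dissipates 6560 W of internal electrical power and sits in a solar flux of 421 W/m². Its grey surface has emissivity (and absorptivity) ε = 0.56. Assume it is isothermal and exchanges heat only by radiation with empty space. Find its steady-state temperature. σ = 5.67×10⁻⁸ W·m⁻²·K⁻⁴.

T ≈ 275 K

At steady state, absorbed solar power + internal power = radiated power.
Absorbed: α·S·A_cross = 0.56·421·13.33 = 3143 W (cross-section πr²).
Total input = 3143 + 6560 = 9703 W.
Radiated: εσ·A_surf·T⁴ with A_surf = 4πr² = 53.33 m².
T⁴ = 9703/(0.56·5.67×10⁻⁸·53.33) = 5.731×10⁹ K⁴.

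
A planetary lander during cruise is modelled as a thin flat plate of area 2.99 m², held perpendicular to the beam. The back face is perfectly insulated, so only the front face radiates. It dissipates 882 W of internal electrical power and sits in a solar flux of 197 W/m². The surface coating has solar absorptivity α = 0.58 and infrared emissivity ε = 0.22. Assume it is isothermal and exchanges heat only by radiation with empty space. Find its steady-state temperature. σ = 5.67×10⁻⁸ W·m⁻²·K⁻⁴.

At steady state, absorbed solar power + internal power = radiated power.
Absorbed: α·S·A_cross = 0.58·197·2.990 = 341.6 W (cross-section A).
Total input = 341.6 + 882 = 1224 W.
Radiated: εσ·A_surf·T⁴ with A_surf = A = 2.990 m².
T⁴ = 1224/(0.22·5.67×10⁻⁸·2.990) = 3.281×10¹⁰ K⁴.

T ≈ 426 K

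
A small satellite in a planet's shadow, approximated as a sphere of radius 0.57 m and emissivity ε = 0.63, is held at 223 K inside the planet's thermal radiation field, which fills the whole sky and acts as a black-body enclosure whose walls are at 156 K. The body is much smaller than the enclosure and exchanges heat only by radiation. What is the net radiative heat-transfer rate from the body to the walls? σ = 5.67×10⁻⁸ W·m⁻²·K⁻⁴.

For a small grey body in a large enclosure: P_net = εσA(T_body⁴ − T_wall⁴).
A = 4πr² = 4.083 m²; T_body⁴ − T_wall⁴ = 2.473×10⁹ − 5.922×10⁸ = 1.881×10⁹ K⁴.
|P_net| = 0.63·5.67×10⁻⁸·4.083·1.881×10⁹.

P_net ≈ 274 W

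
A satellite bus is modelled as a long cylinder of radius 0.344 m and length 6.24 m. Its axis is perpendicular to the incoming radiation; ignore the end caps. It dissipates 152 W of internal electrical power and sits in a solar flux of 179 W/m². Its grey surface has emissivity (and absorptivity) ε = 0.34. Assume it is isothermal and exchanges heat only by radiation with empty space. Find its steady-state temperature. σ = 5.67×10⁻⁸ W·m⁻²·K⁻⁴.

At steady state, absorbed solar power + internal power = radiated power.
Absorbed: α·S·A_cross = 0.34·179·4.293 = 261.3 W (cross-section 2rL).
Total input = 261.3 + 152 = 413.3 W.
Radiated: εσ·A_surf·T⁴ with A_surf = 2πrL = 13.49 m².
T⁴ = 413.3/(0.34·5.67×10⁻⁸·13.49) = 1.589×10⁹ K⁴.

T ≈ 200 K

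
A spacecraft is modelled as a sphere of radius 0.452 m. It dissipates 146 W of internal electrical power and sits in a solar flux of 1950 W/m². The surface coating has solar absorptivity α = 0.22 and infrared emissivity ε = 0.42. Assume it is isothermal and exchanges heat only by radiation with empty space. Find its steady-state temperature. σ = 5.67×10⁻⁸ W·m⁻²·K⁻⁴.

T ≈ 288 K

At steady state, absorbed solar power + internal power = radiated power.
Absorbed: α·S·A_cross = 0.22·1950·0.6418 = 275.3 W (cross-section πr²).
Total input = 275.3 + 146 = 421.3 W.
Radiated: εσ·A_surf·T⁴ with A_surf = 4πr² = 2.567 m².
T⁴ = 421.3/(0.42·5.67×10⁻⁸·2.567) = 6.892×10⁹ K⁴.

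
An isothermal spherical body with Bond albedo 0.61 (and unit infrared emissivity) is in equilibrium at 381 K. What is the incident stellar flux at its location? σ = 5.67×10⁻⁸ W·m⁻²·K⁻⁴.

S ≈ 12300 W/m²

(1−a)S·πr² = σ·4πr²·T⁴ ⇒ S = 4σT⁴/(1−a).
S = 4·5.67×10⁻⁸·2.107×10¹⁰/0.390.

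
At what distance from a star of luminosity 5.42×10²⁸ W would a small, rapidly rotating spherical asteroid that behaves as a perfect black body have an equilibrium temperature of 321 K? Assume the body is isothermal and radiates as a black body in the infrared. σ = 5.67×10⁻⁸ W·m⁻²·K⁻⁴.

d ≈ 1.34×10¹² m

For an isothermal black-emitting sphere, (1−a)S·πr² = σ·4πr²·T⁴ ⇒ S = 4σT⁴/(1−a).
S = 4·5.67×10⁻⁸·(321)⁴/1.00 = 2408 W/m².
Flux falls as S = L/(4πd²), so d = √(L/(4πS)) = √(5.42×10²⁸/(4π·2408)).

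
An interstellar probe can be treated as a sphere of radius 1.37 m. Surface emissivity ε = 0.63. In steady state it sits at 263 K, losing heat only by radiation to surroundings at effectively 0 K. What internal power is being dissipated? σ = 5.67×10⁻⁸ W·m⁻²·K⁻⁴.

Steady state: P = εσA T⁴.
A = 4πr² = 23.59 m²; T⁴ = (263)⁴ = 4.784×10⁹ K⁴.
P = 0.63 × 5.67×10⁻⁸ × 23.59 × 4.784×10⁹.

P ≈ 4030 W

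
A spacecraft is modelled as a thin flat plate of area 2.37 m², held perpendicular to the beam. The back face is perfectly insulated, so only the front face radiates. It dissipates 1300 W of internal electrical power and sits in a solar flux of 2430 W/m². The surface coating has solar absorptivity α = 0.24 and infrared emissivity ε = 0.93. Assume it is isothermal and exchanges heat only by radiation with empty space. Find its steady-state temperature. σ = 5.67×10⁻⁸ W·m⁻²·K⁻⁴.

At steady state, absorbed solar power + internal power = radiated power.
Absorbed: α·S·A_cross = 0.24·2430·2.370 = 1382 W (cross-section A).
Total input = 1382 + 1300 = 2682 W.
Radiated: εσ·A_surf·T⁴ with A_surf = A = 2.370 m².
T⁴ = 2682/(0.93·5.67×10⁻⁸·2.370) = 2.146×10¹⁰ K⁴.

T ≈ 383 K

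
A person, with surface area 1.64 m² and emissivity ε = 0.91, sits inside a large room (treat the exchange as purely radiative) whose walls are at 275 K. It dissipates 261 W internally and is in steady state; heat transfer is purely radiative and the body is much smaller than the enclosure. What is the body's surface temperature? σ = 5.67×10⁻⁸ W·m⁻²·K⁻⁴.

T ≈ 306 K

For a small grey body in a large enclosure, net radiated power = εσA(T⁴ − T_w⁴).
Steady state: P = εσA(T⁴ − T_w⁴) with A = 1.64 m².
T⁴ = P/(εσA) + T_w⁴ = 261/(0.91·5.67×10⁻⁸·1.640) + (275)⁴
    = 3.084×10⁹ + 5.719×10⁹ = 8.804×10⁹ K⁴.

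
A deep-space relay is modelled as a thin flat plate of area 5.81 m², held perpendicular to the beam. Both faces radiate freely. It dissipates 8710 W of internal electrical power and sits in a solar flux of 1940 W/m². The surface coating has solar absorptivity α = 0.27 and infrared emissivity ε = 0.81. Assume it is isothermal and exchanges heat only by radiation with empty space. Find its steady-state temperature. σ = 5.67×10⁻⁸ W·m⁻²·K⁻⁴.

At steady state, absorbed solar power + internal power = radiated power.
Absorbed: α·S·A_cross = 0.27·1940·5.810 = 3043 W (cross-section A).
Total input = 3043 + 8710 = 11750 W.
Radiated: εσ·A_surf·T⁴ with A_surf = 2A = 11.62 m².
T⁴ = 11750/(0.81·5.67×10⁻⁸·11.62) = 2.202×10¹⁰ K⁴.

T ≈ 385 K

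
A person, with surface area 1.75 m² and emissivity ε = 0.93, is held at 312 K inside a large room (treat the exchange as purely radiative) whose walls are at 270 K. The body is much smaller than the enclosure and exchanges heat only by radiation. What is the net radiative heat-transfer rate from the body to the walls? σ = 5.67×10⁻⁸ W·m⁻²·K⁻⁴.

For a small grey body in a large enclosure: P_net = εσA(T_body⁴ − T_wall⁴).
A = 1.75 m²; T_body⁴ − T_wall⁴ = 9.476×10⁹ − 5.314×10⁹ = 4.161×10⁹ K⁴.
|P_net| = 0.93·5.67×10⁻⁸·1.750·4.161×10⁹.

P_net ≈ 384 W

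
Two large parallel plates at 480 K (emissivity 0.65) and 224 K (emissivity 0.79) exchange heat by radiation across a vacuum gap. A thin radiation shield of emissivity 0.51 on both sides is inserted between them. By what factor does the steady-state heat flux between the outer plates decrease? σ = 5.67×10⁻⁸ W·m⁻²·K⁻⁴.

factor ≈ 2.62

Without shield: q₀ = σΔ(T⁴)/(1/ε₁+1/ε₂−1) with denominator 1.804.
With shield the two gaps are in series; the resistances add: (1/ε₁+1/ε_s−1)+(1/ε_s+1/ε₂−1) = 2.499+2.227 = 4.726.
Heat-flux ratio q₀/q = 4.726/1.804.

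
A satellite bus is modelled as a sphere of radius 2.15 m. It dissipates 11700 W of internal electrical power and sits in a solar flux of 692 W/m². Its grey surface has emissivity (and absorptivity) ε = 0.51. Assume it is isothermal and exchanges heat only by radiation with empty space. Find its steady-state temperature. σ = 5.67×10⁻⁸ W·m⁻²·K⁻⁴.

T ≈ 316 K

At steady state, absorbed solar power + internal power = radiated power.
Absorbed: α·S·A_cross = 0.51·692·14.52 = 5125 W (cross-section πr²).
Total input = 5125 + 11700 = 16830 W.
Radiated: εσ·A_surf·T⁴ with A_surf = 4πr² = 58.09 m².
T⁴ = 16830/(0.51·5.67×10⁻⁸·58.09) = 1.002×10¹⁰ K⁴.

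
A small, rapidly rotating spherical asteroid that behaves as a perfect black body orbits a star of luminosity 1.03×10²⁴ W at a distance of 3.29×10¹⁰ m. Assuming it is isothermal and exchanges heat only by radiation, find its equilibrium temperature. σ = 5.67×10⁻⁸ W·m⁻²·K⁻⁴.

First find the stellar flux at distance d: S = L/(4πd²) = 1.03×10²⁴/(4π·(3.29×10¹⁰)²) = 75.72 W/m².
For an isothermal sphere, absorbed (1−a)S·πr² = emitted σ·4πr²·T⁴, so T⁴ = (1−a)S/(4σ).
T⁴ = 1.00·75.72/(4·5.67×10⁻⁸) = 3.339×10⁸ K⁴.

T ≈ 135 K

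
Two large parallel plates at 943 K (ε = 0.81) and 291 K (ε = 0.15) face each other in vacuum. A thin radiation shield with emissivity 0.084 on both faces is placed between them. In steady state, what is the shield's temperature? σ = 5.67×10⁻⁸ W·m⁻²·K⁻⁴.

In steady state the net flux on the hot side equals that on the cold side.
σ(T₁⁴−T_s⁴)/D₁ = σ(T_s⁴−T₂⁴)/D₂, with D₁ = 1/ε₁+1/ε_s−1 = 12.14, D₂ = 1/ε_s+1/ε₂−1 = 17.57.
Solve for T_s⁴: T_s⁴ = (D₂·T₁⁴ + D₁·T₂⁴)/(D₁+D₂) = 4.706×10¹¹ K⁴.

T_s ≈ 828 K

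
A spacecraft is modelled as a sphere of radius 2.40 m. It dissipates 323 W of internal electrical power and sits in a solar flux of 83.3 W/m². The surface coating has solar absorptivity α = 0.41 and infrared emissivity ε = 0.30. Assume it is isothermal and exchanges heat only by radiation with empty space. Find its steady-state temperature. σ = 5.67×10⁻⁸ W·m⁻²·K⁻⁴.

T ≈ 166 K

At steady state, absorbed solar power + internal power = radiated power.
Absorbed: α·S·A_cross = 0.41·83.3·18.10 = 618.0 W (cross-section πr²).
Total input = 618.0 + 323 = 941.0 W.
Radiated: εσ·A_surf·T⁴ with A_surf = 4πr² = 72.38 m².
T⁴ = 941.0/(0.30·5.67×10⁻⁸·72.38) = 7.643×10⁸ K⁴.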